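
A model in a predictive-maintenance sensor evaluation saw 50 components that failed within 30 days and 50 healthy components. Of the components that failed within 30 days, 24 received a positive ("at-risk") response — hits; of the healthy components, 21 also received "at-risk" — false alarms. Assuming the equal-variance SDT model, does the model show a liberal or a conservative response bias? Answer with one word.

z(H) = -0.050, z(FA) = -0.202
c = −½·(z(H) + z(FA)) = 0.126
c > 0 → conservative criterion (biased toward responding “no”).

conservative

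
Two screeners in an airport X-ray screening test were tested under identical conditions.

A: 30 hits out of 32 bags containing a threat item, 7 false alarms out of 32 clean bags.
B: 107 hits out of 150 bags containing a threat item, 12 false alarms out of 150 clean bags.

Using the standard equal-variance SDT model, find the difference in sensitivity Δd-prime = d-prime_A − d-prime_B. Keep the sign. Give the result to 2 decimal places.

Δd-prime = 0.34

A: z(0.9375) = 1.534, z(0.2188) = -0.776, d' = 2.310
B: z(0.7133) = 0.563, z(0.0800) = -1.405, d' = 1.968
Δd' = d'_A − d'_B = 2.310 − 1.968 = 0.342
A has the higher sensitivity.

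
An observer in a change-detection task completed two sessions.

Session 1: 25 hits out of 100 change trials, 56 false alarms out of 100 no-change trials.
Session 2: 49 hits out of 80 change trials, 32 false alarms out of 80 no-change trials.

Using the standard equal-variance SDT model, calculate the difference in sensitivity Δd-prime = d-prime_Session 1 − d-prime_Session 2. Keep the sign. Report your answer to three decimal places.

Session 1: z(0.2500) = -0.6745, z(0.5600) = 0.1510, d' = -0.8255
Session 2: z(0.6125) = 0.2858, z(0.4000) = -0.2533, d' = 0.5391
Δd' = d'_Session 1 − d'_Session 2 = -0.8255 − 0.5391 = -1.3646
Session 2 has the higher sensitivity.

Δd-prime = -1.365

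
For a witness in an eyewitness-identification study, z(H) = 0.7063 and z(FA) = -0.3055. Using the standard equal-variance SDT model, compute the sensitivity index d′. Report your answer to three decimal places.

d′ = 1.012

d' = z(H) − z(FA) = 0.7063 − (-0.3055) = 1.0118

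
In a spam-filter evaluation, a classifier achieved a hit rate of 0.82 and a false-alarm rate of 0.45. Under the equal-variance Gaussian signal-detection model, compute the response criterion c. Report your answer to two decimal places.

Φ⁻¹(H) = Φ⁻¹(0.82) = 0.9154
Φ⁻¹(FA) = Φ⁻¹(0.45) = -0.1257
c = −½·[z(H) + z(FA)] = −0.5 × (0.9154 + (-0.1257)) = -0.39485
c < 0: the classifier has a liberal response bias.

c = -0.39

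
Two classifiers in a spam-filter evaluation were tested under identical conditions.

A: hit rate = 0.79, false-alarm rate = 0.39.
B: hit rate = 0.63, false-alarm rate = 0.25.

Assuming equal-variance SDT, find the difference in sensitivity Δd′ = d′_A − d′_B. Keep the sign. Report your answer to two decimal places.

A: z(0.79) = 0.806, z(0.39) = -0.279, d' = 1.085
B: z(0.63) = 0.332, z(0.25) = -0.674, d' = 1.006
Δd' = d'_A − d'_B = 1.085 − 1.006 = 0.079
A has the higher sensitivity.

Δd′ = 0.08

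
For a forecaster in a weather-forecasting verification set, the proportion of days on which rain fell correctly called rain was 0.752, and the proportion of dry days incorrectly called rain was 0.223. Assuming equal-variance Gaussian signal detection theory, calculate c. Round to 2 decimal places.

z(H) = 0.6808
z(FA) = -0.7621
c = −½·[z(H) + z(FA)] = −0.5 × (0.6808 + (-0.7621)) = 0.04065
c > 0: the forecaster has a conservative response bias.

c = 0.04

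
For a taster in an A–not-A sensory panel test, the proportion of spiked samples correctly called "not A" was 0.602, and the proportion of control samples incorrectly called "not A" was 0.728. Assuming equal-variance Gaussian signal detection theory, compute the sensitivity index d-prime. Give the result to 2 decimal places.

d-prime = -0.35

z(0.602) = 0.259, z(0.728) = 0.607
d' = z(H) − z(FA) = 0.259 − 0.607 = -0.348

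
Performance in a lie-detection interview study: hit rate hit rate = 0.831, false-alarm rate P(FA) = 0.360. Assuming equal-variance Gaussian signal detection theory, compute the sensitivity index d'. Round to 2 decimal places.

d' = 1.32

z(0.831) = 0.958, z(0.360) = -0.358
d' = z(H) − z(FA) = 0.958 − (-0.358) = 1.316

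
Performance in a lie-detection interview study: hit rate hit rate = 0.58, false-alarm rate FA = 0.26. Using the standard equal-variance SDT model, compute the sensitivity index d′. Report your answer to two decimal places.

z(H) = z(0.58) = 0.2019
z(FA) = z(0.26) = -0.6433
d' = z(H) − z(FA) = 0.2019 − (-0.6433) = 0.8452

d′ = 0.85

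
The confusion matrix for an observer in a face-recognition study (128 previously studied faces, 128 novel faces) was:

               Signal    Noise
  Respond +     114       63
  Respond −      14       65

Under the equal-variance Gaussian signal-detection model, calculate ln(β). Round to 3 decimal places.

ln β = -0.756

H = 114/128 = 0.8906
FA = 63/128 = 0.4922
Φ⁻¹(H) = 1.2297
Φ⁻¹(FA) = -0.0196
ln β = −½·[z(H)² − z(FA)²] = −0.5 × (1.5122 − 0.0004) = -0.7559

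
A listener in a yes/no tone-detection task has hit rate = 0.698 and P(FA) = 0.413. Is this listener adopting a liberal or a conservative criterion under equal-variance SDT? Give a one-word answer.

z(H) = 0.519, z(FA) = -0.220
c = −½·(z(H) + z(FA)) = -0.1495
c < 0 → liberal criterion (biased toward responding “yes”).

liberal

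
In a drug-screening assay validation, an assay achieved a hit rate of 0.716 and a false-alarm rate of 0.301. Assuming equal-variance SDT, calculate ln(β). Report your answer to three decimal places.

z(H) = z(0.716) = 0.5710
z(FA) = z(0.301) = -0.5215
ln β = −½·[z(H)² − z(FA)²] = −0.5 × (0.3260 − 0.2720) = -0.0270

ln β = -0.027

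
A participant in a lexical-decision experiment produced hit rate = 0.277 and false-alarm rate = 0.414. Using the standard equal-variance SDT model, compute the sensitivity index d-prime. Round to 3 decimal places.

d-prime = -0.375

Φ⁻¹(H) = Φ⁻¹(0.277) = -0.5918
Φ⁻¹(FA) = Φ⁻¹(0.414) = -0.2173
d' = z(H) − z(FA) = -0.5918 − (-0.2173) = -0.3745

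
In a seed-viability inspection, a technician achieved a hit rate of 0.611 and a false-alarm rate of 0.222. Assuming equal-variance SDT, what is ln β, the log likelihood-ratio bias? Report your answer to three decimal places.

ln β = 0.253

Φ⁻¹(0.611) = 0.2819, Φ⁻¹(0.222) = -0.7655
ln β = −½·[z(H)² − z(FA)²] = −0.5 × (0.0795 − 0.5860) = 0.25325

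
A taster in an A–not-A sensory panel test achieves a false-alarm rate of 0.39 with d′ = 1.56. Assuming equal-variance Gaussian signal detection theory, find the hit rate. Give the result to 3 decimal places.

hit rate = 0.900

z(false-alarm rate) = z(0.39) = -0.2793
z(H) = z(FA) + d' = -0.2793 + 1.56 = 1.2807
hit rate = Φ(1.2807) = 0.8999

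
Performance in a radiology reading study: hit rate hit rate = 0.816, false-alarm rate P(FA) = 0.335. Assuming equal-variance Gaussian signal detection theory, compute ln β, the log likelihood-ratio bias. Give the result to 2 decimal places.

ln β = -0.31

Φ⁻¹(H) = Φ⁻¹(0.816) = 0.900
Φ⁻¹(FA) = Φ⁻¹(0.335) = -0.426
ln β = −½·[z(H)² − z(FA)²] = −0.5 × (0.810 − 0.181) = -0.3145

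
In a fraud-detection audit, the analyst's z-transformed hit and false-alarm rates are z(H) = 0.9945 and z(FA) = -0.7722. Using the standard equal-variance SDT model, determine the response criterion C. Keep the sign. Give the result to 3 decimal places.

C = -0.111

c = −½·[z(H) + z(FA)] = −½·(0.9945 + (-0.7722)) = -0.11115
c < 0: the analyst has a liberal response bias.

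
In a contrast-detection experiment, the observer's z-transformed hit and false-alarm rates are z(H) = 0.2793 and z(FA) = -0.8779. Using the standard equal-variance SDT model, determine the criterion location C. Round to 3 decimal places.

C = 0.299

c = −½·[z(H) + z(FA)] = −½·(0.2793 + (-0.8779)) = 0.2993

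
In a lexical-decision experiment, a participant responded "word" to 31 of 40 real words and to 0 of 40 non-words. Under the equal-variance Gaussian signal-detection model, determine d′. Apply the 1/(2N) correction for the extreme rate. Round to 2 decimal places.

d′ = 3.00

The false-alarm rate is 0/40 = 0, so apply the 1/(2N) correction: FA → 1/(2·40) = 0.01250.
z(H) = z(0.77500) = 0.755
z(FA) = z(0.01250) = -2.241
d' = 0.755 − (-2.241) = 2.996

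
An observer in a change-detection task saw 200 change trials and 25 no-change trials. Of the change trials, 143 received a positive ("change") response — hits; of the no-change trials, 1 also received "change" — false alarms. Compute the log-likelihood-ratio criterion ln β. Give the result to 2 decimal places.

H = 143/200 = 0.7150
FA = 1/25 = 0.0400
z(0.7150) = 0.568, z(0.0400) = -1.751
ln β = −½·[z(H)² − z(FA)²] = −0.5 × (0.323 − 3.066) = 1.3715

ln β = 1.37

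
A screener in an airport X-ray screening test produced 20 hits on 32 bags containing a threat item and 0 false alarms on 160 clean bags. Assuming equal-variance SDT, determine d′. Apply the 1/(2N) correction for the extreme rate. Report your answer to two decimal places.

d′ = 3.05

The false-alarm rate is 0/160 = 0, so apply the 1/(2N) correction: FA → 1/(2·160) = 0.00313.
z(H) = z(0.62500) = 0.319
z(FA) = z(0.00313) = -2.734
d' = 0.319 − (-2.734) = 3.053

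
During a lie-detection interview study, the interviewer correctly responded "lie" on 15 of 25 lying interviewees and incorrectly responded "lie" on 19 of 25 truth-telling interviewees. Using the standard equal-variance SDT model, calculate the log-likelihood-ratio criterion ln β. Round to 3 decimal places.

H = 15/25 = 0.6000
FA = 19/25 = 0.7600
z(H) = 0.2533
z(FA) = 0.7063
ln β = −½·[z(H)² − z(FA)²] = −0.5 × (0.0642 − 0.4989) = 0.21735

ln β = 0.217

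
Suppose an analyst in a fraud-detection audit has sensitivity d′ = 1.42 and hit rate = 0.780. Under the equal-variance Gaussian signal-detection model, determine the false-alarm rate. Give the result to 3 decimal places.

z(hit rate) = z(0.780) = 0.7722
z(FA) = z(H) − d' = 0.7722 − 1.42 = -0.6478
false-alarm rate = Φ(-0.6478) = 0.2586

false-alarm rate = 0.259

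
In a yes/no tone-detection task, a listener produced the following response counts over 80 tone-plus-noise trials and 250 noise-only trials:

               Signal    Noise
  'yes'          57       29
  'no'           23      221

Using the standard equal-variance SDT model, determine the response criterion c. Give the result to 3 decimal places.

H = 57/80 = 0.7125
FA = 29/250 = 0.1160
z(H) = 0.5607
z(FA) = -1.1952
c = −½·[z(H) + z(FA)] = −0.5 × (0.5607 + (-1.1952)) = 0.31725

c = 0.317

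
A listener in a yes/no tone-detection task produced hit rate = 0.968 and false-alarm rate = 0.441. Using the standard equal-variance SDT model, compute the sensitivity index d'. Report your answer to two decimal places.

z(H) = 1.852
z(FA) = -0.148
d' = z(H) − z(FA) = 1.852 − (-0.148) = 2.000

d' = 2.00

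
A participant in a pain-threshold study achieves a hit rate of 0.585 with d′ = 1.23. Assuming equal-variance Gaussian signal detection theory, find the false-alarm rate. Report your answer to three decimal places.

z(hit rate) = z(0.585) = 0.2147
z(FA) = z(H) − d' = 0.2147 − 1.23 = -1.0153
false-alarm rate = Φ(-1.0153) = 0.1550

false-alarm rate = 0.155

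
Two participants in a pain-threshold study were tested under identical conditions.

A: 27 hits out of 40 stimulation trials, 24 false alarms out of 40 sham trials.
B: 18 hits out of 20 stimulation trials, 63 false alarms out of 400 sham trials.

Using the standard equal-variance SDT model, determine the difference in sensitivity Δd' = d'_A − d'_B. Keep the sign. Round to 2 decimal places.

Δd' = -2.09

A: z(0.6750) = 0.454, z(0.6000) = 0.253, d' = 0.201
B: z(0.9000) = 1.282, z(0.1575) = -1.005, d' = 2.287
Δd' = d'_A − d'_B = 0.201 − 2.287 = -2.086
B has the higher sensitivity.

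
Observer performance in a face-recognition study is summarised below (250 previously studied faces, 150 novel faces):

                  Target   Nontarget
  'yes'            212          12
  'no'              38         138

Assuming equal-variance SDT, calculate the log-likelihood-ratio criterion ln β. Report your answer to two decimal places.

H = 212/250 = 0.8480
FA = 12/150 = 0.0800
z(H) = 1.028
z(FA) = -1.405
ln β = −½·[z(H)² − z(FA)²] = −0.5 × (1.057 − 1.974) = 0.4585

ln β = 0.46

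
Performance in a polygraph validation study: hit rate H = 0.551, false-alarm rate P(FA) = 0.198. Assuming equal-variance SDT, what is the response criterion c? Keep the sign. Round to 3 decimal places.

c = 0.360

z(H) = z(0.551) = 0.1282
z(FA) = z(0.198) = -0.8488
c = −½·[z(H) + z(FA)] = −0.5 × (0.1282 + (-0.8488)) = 0.3603
c > 0: the examiner has a conservative response bias.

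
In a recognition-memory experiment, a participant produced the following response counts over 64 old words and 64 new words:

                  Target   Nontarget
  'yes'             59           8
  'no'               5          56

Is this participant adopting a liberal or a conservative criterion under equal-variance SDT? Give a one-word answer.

z(H) = 1.418, z(FA) = -1.150
c = −½·(z(H) + z(FA)) = -0.134
c < 0 → liberal criterion (biased toward responding “yes”).

liberal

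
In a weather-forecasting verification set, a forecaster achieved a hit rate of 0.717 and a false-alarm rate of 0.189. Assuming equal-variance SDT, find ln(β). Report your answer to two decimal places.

ln β = 0.22

z(H) = 0.574
z(FA) = -0.882
ln β = −½·[z(H)² − z(FA)²] = −0.5 × (0.329 − 0.778) = 0.2245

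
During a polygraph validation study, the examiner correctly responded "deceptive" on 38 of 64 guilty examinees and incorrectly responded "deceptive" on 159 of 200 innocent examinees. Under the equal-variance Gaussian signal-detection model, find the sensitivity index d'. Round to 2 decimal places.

d' = -0.59

H = 38/64 = 0.5938
FA = 159/200 = 0.7950
Φ⁻¹(0.5938) = 0.237, Φ⁻¹(0.7950) = 0.824
d' = z(H) − z(FA) = 0.237 − 0.824 = -0.587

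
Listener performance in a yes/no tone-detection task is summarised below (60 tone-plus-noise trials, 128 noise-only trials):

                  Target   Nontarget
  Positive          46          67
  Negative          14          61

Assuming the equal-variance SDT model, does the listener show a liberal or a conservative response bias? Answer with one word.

z(H) = 0.728, z(FA) = 0.059
c = −½·(z(H) + z(FA)) = -0.3935
c < 0 → liberal criterion (biased toward responding “yes”).

liberal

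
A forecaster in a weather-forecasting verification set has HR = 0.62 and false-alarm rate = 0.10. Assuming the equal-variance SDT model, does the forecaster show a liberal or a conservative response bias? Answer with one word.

z(H) = 0.305, z(FA) = -1.282
c = −½·(z(H) + z(FA)) = 0.4885
c > 0 → conservative criterion (biased toward responding “no”).

conservative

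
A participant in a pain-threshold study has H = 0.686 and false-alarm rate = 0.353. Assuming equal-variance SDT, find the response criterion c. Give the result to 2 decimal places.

c = -0.05

Φ⁻¹(0.686) = 0.485, Φ⁻¹(0.353) = -0.377
c = −½·[z(H) + z(FA)] = −0.5 × (0.485 + (-0.377)) = -0.054
c < 0: the participant has a liberal response bias.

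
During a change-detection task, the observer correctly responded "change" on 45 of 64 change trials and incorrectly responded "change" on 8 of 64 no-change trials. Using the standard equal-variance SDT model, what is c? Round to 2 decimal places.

H = 45/64 = 0.7031
FA = 8/64 = 0.1250
z(H) = z(0.7031) = 0.533
z(FA) = z(0.1250) = -1.150
c = −½·[z(H) + z(FA)] = −0.5 × (0.533 + (-1.150)) = 0.3085

c = 0.31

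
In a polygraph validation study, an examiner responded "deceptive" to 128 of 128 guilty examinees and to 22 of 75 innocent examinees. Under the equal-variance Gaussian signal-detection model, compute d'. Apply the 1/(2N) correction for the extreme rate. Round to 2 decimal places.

d' = 3.20

The hit rate is 128/128 = 1, so apply the 1/(2N) correction: H → 1 − 1/(2·128) = 0.99609.
z(H) = z(0.99609) = 2.660
z(FA) = z(0.29333) = -0.544
d' = 2.660 − (-0.544) = 3.204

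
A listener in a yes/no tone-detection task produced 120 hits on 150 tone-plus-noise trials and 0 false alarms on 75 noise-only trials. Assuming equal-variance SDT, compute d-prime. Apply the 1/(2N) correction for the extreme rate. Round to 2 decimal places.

d-prime = 3.32

The false-alarm rate is 0/75 = 0, so apply the 1/(2N) correction: FA → 1/(2·75) = 0.00667.
z(H) = z(0.80000) = 0.842
z(FA) = z(0.00667) = -2.475
d' = 0.842 − (-2.475) = 3.317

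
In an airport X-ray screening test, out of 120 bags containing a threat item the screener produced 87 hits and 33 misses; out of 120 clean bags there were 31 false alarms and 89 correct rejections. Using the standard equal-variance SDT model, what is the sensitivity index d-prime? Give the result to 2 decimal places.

d-prime = 1.25

H = 87/120 = 0.7250
FA = 31/120 = 0.2583
z(H) = 0.598
z(FA) = -0.649
d' = z(H) − z(FA) = 0.598 − (-0.649) = 1.247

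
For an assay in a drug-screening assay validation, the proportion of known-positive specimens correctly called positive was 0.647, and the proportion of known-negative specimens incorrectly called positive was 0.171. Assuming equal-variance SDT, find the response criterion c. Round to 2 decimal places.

c = 0.29

Φ⁻¹(0.647) = 0.377, Φ⁻¹(0.171) = -0.950
c = −½·[z(H) + z(FA)] = −0.5 × (0.377 + (-0.950)) = 0.2865
c > 0: the assay has a conservative response bias.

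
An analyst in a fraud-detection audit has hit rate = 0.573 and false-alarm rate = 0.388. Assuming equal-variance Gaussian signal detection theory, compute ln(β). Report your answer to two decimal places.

ln β = 0.02

z(H) = z(0.573) = 0.184
z(FA) = z(0.388) = -0.285
ln β = −½·[z(H)² − z(FA)²] = −0.5 × (0.034 − 0.081) = 0.0235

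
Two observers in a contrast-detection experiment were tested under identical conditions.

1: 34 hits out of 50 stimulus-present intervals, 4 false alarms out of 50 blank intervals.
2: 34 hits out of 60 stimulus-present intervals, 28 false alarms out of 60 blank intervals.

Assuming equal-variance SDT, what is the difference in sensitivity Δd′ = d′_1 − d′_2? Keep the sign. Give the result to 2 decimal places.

1: z(0.6800) = 0.468, z(0.0800) = -1.405, d' = 1.873
2: z(0.5667) = 0.168, z(0.4667) = -0.084, d' = 0.252
Δd' = d'_1 − d'_2 = 1.873 − 0.252 = 1.621
1 has the higher sensitivity.

Δd′ = 1.62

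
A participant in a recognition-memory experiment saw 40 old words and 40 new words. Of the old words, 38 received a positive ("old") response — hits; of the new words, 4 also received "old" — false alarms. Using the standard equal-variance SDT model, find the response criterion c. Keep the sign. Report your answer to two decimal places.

c = -0.18

H = 38/40 = 0.9500
FA = 4/40 = 0.1000
z(0.9500) = 1.645, z(0.1000) = -1.282
c = −½·[z(H) + z(FA)] = −0.5 × (1.645 + (-1.282)) = -0.1815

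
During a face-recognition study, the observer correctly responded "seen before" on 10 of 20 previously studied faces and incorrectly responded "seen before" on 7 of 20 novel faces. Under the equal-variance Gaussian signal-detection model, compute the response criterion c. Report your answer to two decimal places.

H = 10/20 = 0.5000
FA = 7/20 = 0.3500
z(H) = z(0.5000) = 0.000
z(FA) = z(0.3500) = -0.385
c = −½·[z(H) + z(FA)] = −0.5 × (0.000 + (-0.385)) = 0.1925

c = 0.19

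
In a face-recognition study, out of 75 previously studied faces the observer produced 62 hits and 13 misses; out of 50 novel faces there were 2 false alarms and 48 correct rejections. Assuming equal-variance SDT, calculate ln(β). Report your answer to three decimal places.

ln β = 1.090

H = 62/75 = 0.8267
FA = 2/50 = 0.0400
z(H) = 0.9412
z(FA) = -1.7507
ln β = −½·[z(H)² − z(FA)²] = −0.5 × (0.8859 − 3.0650) = 1.08955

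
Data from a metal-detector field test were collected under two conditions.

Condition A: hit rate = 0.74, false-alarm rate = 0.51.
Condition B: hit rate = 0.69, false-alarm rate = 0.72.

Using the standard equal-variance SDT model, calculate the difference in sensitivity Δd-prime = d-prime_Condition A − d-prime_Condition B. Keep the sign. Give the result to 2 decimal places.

Condition A: z(0.74) = 0.643, z(0.51) = 0.025, d' = 0.618
Condition B: z(0.69) = 0.496, z(0.72) = 0.583, d' = -0.087
Δd' = d'_Condition A − d'_Condition B = 0.618 − (-0.087) = 0.705
Condition A has the higher sensitivity.

Δd-prime = 0.71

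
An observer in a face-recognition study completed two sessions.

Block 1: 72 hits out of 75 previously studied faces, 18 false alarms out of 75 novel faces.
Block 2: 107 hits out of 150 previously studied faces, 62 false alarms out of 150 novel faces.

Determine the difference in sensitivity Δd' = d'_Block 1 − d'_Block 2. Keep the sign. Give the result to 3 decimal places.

Δd' = 1.675

Block 1: z(0.9600) = 1.7507, z(0.2400) = -0.7063, d' = 2.4570
Block 2: z(0.7133) = 0.5631, z(0.4133) = -0.2191, d' = 0.7822
Δd' = d'_Block 1 − d'_Block 2 = 2.4570 − 0.7822 = 1.6748
Block 1 has the higher sensitivity.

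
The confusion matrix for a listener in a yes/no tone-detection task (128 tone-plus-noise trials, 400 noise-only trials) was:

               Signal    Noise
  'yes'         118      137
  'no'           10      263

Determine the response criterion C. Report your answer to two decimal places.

C = -0.51

H = 118/128 = 0.9219
FA = 137/400 = 0.3425
z(H) = 1.4180
z(FA) = -0.4056
c = −½·[z(H) + z(FA)] = −0.5 × (1.4180 + (-0.4056)) = -0.5062
c < 0: the listener has a liberal response bias.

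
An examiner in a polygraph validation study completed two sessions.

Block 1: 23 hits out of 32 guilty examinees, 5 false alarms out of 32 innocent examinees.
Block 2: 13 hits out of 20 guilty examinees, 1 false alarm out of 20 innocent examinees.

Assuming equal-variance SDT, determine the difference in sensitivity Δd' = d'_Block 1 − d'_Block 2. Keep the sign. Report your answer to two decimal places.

Δd' = -0.44

Block 1: z(0.7188) = 0.579, z(0.1562) = -1.010, d' = 1.589
Block 2: z(0.6500) = 0.385, z(0.0500) = -1.645, d' = 2.030
Δd' = d'_Block 1 − d'_Block 2 = 1.589 − 2.030 = -0.441
Block 2 has the higher sensitivity.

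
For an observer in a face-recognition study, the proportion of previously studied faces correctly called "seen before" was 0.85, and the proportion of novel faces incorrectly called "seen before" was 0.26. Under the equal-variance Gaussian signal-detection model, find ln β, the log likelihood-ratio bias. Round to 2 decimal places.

ln β = -0.33

Φ⁻¹(H) = 1.036
Φ⁻¹(FA) = -0.643
ln β = −½·[z(H)² − z(FA)²] = −0.5 × (1.073 − 0.413) = -0.330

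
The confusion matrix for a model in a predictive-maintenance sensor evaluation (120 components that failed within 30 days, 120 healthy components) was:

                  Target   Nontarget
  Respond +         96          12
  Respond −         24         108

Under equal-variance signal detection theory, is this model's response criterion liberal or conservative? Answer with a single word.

conservative

z(H) = 0.842, z(FA) = -1.282
c = −½·(z(H) + z(FA)) = 0.220
c > 0 → conservative criterion (biased toward responding “no”).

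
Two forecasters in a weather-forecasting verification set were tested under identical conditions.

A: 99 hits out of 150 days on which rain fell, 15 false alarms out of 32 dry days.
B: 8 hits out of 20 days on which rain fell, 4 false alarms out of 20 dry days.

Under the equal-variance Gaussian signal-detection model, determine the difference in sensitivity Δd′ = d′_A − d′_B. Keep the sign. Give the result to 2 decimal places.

Δd′ = -0.10

A: z(0.6600) = 0.412, z(0.4688) = -0.078, d' = 0.490
B: z(0.4000) = -0.253, z(0.2000) = -0.842, d' = 0.589
Δd' = d'_A − d'_B = 0.490 − 0.589 = -0.099
B has the higher sensitivity.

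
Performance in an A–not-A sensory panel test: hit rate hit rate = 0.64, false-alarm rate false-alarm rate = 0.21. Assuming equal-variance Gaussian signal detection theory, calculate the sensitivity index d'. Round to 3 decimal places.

z(H) = z(0.64) = 0.3585
z(FA) = z(0.21) = -0.8064
d' = z(H) − z(FA) = 0.3585 − (-0.8064) = 1.1649

d' = 1.165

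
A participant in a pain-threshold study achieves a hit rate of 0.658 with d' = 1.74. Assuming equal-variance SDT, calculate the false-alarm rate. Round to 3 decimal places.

z(hit rate) = z(0.658) = 0.4070
z(FA) = z(H) − d' = 0.4070 − 1.74 = -1.3330
false-alarm rate = Φ(-1.3330) = 0.0913

false-alarm rate = 0.091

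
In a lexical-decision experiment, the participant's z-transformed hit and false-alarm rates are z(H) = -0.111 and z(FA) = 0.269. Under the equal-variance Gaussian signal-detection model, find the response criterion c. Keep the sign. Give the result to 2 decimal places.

c = -0.08

c = −½·[z(H) + z(FA)] = −½·(-0.111 + 0.269) = -0.079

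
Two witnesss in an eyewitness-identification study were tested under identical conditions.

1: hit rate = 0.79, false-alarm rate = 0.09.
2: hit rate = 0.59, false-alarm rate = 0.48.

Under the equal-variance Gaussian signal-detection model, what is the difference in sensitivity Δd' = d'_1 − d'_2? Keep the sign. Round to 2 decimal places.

1: z(0.79) = 0.806, z(0.09) = -1.341, d' = 2.147
2: z(0.59) = 0.228, z(0.48) = -0.050, d' = 0.278
Δd' = d'_1 − d'_2 = 2.147 − 0.278 = 1.869
1 has the higher sensitivity.

Δd' = 1.87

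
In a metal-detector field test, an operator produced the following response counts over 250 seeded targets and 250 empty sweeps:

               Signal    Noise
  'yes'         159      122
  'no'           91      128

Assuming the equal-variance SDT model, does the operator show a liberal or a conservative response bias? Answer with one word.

liberal

z(H) = 0.348, z(FA) = -0.030
c = −½·(z(H) + z(FA)) = -0.159
c < 0 → liberal criterion (biased toward responding “yes”).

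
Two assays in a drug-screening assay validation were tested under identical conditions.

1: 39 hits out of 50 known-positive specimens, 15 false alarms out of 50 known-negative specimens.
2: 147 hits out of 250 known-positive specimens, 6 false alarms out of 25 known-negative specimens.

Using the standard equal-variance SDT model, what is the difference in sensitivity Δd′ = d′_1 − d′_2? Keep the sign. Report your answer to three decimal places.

1: z(0.7800) = 0.7722, z(0.3000) = -0.5244, d' = 1.2966
2: z(0.5880) = 0.2224, z(0.2400) = -0.7063, d' = 0.9287
Δd' = d'_1 − d'_2 = 1.2966 − 0.9287 = 0.3679
1 has the higher sensitivity.

Δd′ = 0.368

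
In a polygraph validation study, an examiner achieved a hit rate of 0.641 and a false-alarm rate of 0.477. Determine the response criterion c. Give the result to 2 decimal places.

c = -0.15

z(H) = z(0.641) = 0.361
z(FA) = z(0.477) = -0.058
c = −½·[z(H) + z(FA)] = −0.5 × (0.361 + (-0.058)) = -0.1515
c < 0: the examiner has a liberal response bias.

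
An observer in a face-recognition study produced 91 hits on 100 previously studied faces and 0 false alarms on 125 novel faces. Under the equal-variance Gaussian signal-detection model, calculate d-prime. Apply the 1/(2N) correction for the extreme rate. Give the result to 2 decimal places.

The false-alarm rate is 0/125 = 0, so apply the 1/(2N) correction: FA → 1/(2·125) = 0.00400.
z(H) = z(0.91000) = 1.341
z(FA) = z(0.00400) = -2.652
d' = 1.341 − (-2.652) = 3.993

d-prime = 3.99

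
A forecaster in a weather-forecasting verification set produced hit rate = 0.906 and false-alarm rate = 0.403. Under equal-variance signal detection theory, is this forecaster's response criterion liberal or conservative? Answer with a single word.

liberal

z(H) = 1.317, z(FA) = -0.246
c = −½·(z(H) + z(FA)) = -0.5355
c < 0 → liberal criterion (biased toward responding “yes”).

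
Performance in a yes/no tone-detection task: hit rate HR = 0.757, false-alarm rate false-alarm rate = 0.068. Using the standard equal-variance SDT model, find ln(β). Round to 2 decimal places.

ln β = 0.87

Φ⁻¹(H) = 0.697
Φ⁻¹(FA) = -1.491
ln β = −½·[z(H)² − z(FA)²] = −0.5 × (0.486 − 2.223) = 0.8685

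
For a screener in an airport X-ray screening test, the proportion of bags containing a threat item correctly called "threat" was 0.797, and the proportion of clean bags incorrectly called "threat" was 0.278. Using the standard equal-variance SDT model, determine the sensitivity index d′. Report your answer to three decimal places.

z(0.797) = 0.8310, z(0.278) = -0.5888
d' = z(H) − z(FA) = 0.8310 − (-0.5888) = 1.4198

d′ = 1.420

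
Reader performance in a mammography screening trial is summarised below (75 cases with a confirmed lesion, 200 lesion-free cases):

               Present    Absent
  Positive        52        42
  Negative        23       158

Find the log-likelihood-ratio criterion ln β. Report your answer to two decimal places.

ln β = 0.20

H = 52/75 = 0.6933
FA = 42/200 = 0.2100
Φ⁻¹(0.6933) = 0.505, Φ⁻¹(0.2100) = -0.806
ln β = −½·[z(H)² − z(FA)²] = −0.5 × (0.255 − 0.650) = 0.1975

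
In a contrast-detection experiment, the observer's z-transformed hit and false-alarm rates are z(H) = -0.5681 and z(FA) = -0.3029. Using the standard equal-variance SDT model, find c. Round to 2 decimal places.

c = 0.44

c = −½·[z(H) + z(FA)] = −½·(-0.5681 + (-0.3029)) = 0.4355
c > 0: the observer has a conservative response bias.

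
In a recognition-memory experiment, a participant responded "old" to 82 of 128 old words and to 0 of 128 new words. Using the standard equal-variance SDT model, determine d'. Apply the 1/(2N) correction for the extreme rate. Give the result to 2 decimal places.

The false-alarm rate is 0/128 = 0, so apply the 1/(2N) correction: FA → 1/(2·128) = 0.00391.
z(H) = z(0.64062) = 0.360
z(FA) = z(0.00391) = -2.660
d' = 0.360 − (-2.660) = 3.020

d' = 3.02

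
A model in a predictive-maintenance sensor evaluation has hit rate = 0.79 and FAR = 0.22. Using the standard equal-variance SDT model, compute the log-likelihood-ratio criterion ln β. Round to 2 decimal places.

Φ⁻¹(0.79) = 0.806, Φ⁻¹(0.22) = -0.772
ln β = −½·[z(H)² − z(FA)²] = −0.5 × (0.650 − 0.596) = -0.027

ln β = -0.03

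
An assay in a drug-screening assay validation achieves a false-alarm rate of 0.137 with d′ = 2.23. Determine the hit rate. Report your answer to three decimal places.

hit rate = 0.872

z(false-alarm rate) = z(0.137) = -1.0939
z(H) = z(FA) + d' = -1.0939 + 2.23 = 1.1361
hit rate = Φ(1.1361) = 0.8720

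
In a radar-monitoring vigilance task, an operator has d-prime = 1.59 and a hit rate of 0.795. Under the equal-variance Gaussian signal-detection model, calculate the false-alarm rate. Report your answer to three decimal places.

false-alarm rate = 0.222

z(hit rate) = z(0.795) = 0.8239
z(FA) = z(H) − d' = 0.8239 − 1.59 = -0.7661
false-alarm rate = Φ(-0.7661) = 0.2218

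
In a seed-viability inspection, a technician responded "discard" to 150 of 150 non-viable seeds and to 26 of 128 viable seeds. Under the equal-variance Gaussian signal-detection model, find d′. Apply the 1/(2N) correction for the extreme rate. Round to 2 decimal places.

The hit rate is 150/150 = 1, so apply the 1/(2N) correction: H → 1 − 1/(2·150) = 0.99667.
z(H) = z(0.99667) = 2.713
z(FA) = z(0.20312) = -0.831
d' = 2.713 − (-0.831) = 3.544

d′ = 3.54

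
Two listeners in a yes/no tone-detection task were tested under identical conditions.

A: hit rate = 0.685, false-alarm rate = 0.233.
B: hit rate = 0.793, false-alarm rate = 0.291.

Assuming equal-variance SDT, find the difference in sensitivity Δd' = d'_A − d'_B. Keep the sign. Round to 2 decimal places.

Δd' = -0.16

A: z(0.685) = 0.482, z(0.233) = -0.729, d' = 1.211
B: z(0.793) = 0.817, z(0.291) = -0.550, d' = 1.367
Δd' = d'_A − d'_B = 1.211 − 1.367 = -0.156
B has the higher sensitivity.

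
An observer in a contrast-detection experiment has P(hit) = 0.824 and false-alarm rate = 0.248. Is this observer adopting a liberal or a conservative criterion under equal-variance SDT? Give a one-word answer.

liberal

z(H) = 0.931, z(FA) = -0.681
c = −½·(z(H) + z(FA)) = -0.125
c < 0 → liberal criterion (biased toward responding “yes”).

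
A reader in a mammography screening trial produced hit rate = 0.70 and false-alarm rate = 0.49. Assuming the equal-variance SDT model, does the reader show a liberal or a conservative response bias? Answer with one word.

liberal

z(H) = 0.524, z(FA) = -0.025
c = −½·(z(H) + z(FA)) = -0.2495
c < 0 → liberal criterion (biased toward responding “yes”).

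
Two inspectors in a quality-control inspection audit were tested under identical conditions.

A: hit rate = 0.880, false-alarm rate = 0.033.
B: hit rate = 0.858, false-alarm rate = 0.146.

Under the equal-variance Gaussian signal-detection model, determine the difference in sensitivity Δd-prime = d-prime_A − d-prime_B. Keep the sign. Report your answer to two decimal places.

A: z(0.880) = 1.175, z(0.033) = -1.838, d' = 3.013
B: z(0.858) = 1.071, z(0.146) = -1.054, d' = 2.125
Δd' = d'_A − d'_B = 3.013 − 2.125 = 0.888
A has the higher sensitivity.

Δd-prime = 0.89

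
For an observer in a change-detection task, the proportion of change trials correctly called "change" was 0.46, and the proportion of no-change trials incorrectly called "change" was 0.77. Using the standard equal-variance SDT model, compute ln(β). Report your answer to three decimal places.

z(H) = z(0.46) = -0.1004
z(FA) = z(0.77) = 0.7388
ln β = −½·[z(H)² − z(FA)²] = −0.5 × (0.0101 − 0.5458) = 0.26785

ln β = 0.268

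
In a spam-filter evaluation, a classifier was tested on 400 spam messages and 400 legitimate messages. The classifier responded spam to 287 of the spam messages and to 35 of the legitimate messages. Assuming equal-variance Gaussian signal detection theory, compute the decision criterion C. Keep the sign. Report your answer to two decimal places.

H = 287/400 = 0.7175
FA = 35/400 = 0.0875
Φ⁻¹(H) = Φ⁻¹(0.7175) = 0.575
Φ⁻¹(FA) = Φ⁻¹(0.0875) = -1.356
c = −½·[z(H) + z(FA)] = −0.5 × (0.575 + (-1.356)) = 0.3905

C = 0.39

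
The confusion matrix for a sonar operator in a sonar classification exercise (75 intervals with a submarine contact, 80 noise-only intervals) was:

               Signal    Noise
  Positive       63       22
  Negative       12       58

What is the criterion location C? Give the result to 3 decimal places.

H = 63/75 = 0.8400
FA = 22/80 = 0.2750
Φ⁻¹(H) = Φ⁻¹(0.8400) = 0.9945
Φ⁻¹(FA) = Φ⁻¹(0.2750) = -0.5978
c = −½·[z(H) + z(FA)] = −0.5 × (0.9945 + (-0.5978)) = -0.19835
c < 0: the sonar operator has a liberal response bias.

C = -0.198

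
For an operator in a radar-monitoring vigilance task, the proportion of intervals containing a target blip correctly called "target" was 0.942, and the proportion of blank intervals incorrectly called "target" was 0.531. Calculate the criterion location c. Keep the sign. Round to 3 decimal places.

z(0.942) = 1.5718, z(0.531) = 0.0778
c = −½·[z(H) + z(FA)] = −0.5 × (1.5718 + 0.0778) = -0.8248
c < 0: the operator has a liberal response bias.

c = -0.825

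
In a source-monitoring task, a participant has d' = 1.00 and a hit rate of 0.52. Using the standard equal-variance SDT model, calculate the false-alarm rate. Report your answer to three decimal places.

false-alarm rate = 0.171

z(hit rate) = z(0.52) = 0.0502
z(FA) = z(H) − d' = 0.0502 − 1.00 = -0.9498
false-alarm rate = Φ(-0.9498) = 0.1711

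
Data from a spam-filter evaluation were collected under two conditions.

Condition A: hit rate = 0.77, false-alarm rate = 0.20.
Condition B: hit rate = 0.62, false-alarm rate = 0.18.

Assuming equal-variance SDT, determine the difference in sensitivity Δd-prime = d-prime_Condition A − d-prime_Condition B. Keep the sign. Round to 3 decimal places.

Condition A: z(0.77) = 0.7388, z(0.20) = -0.8416, d' = 1.5804
Condition B: z(0.62) = 0.3055, z(0.18) = -0.9154, d' = 1.2209
Δd' = d'_Condition A − d'_Condition B = 1.5804 − 1.2209 = 0.3595
Condition A has the higher sensitivity.

Δd-prime = 0.360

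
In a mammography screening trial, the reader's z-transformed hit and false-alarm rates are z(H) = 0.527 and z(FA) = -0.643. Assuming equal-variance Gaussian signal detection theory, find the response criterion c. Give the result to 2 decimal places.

c = 0.06

c = −½·[z(H) + z(FA)] = −½·(0.527 + (-0.643)) = 0.058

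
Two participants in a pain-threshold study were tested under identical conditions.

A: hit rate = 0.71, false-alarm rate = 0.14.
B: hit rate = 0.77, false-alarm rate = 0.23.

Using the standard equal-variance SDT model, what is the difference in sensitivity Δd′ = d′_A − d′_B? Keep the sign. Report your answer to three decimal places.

A: z(0.71) = 0.5534, z(0.14) = -1.0803, d' = 1.6337
B: z(0.77) = 0.7388, z(0.23) = -0.7388, d' = 1.4776
Δd' = d'_A − d'_B = 1.6337 − 1.4776 = 0.1561
A has the higher sensitivity.

Δd′ = 0.156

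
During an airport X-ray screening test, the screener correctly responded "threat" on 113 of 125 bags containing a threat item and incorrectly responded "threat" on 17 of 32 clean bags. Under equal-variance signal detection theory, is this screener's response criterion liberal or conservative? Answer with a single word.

liberal

z(H) = 1.305, z(FA) = 0.078
c = −½·(z(H) + z(FA)) = -0.6915
c < 0 → liberal criterion (biased toward responding “yes”).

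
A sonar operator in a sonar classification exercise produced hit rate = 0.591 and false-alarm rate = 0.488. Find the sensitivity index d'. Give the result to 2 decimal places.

d' = 0.26

z(H) = 0.2301
z(FA) = -0.0301
d' = z(H) − z(FA) = 0.2301 − (-0.0301) = 0.2602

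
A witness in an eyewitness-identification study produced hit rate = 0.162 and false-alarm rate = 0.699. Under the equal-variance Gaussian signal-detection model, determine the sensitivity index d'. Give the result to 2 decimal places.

z(H) = -0.986
z(FA) = 0.522
d' = z(H) − z(FA) = -0.986 − 0.522 = -1.508

d' = -1.51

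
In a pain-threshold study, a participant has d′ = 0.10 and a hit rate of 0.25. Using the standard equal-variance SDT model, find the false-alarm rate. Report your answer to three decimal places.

false-alarm rate = 0.219

z(hit rate) = z(0.25) = -0.6745
z(FA) = z(H) − d' = -0.6745 − 0.10 = -0.7745
false-alarm rate = Φ(-0.7745) = 0.2193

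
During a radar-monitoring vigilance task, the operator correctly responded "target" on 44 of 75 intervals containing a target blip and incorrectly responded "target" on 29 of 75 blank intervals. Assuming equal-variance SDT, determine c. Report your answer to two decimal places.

c = 0.03

H = 44/75 = 0.5867
FA = 29/75 = 0.3867
z(H) = z(0.5867) = 0.2191
z(FA) = z(0.3867) = -0.2879
c = −½·[z(H) + z(FA)] = −0.5 × (0.2191 + (-0.2879)) = 0.0344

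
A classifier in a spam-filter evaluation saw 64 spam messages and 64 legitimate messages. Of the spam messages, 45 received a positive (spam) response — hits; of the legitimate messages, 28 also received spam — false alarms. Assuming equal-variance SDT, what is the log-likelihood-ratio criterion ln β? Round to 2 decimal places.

ln β = -0.13

H = 45/64 = 0.7031
FA = 28/64 = 0.4375
Φ⁻¹(H) = Φ⁻¹(0.7031) = 0.533
Φ⁻¹(FA) = Φ⁻¹(0.4375) = -0.157
ln β = −½·[z(H)² − z(FA)²] = −0.5 × (0.284 − 0.025) = -0.1295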